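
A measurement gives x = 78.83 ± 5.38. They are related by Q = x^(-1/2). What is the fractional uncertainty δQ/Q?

0.0341

Each factor contributes (exponent × relative error)² to (δQ/Q)²:
  (−½·δx/x)² = (-0.5×0.0682)² = 0.00116
δQ/Q = √(0.00116) = 0.0341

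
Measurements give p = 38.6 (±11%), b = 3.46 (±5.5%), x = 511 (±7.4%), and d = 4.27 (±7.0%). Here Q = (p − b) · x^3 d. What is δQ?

Let u = p − b = 35.1. δu = √(δp² + δb²) = √(18.0 + 0.0362) = 4.25, so δu/u = 0.121.
Q is then a monomial in u, x, d:
δQ/Q = √((δu/u)² + (3·δx/x)² + (1·δd/d)²) = √(0.0146 + 0.0493 + 0.00490) = 0.262
Q = 2e+10, so δQ = 0.262 × 2e+10 = 5.25e+09.

5.25e+09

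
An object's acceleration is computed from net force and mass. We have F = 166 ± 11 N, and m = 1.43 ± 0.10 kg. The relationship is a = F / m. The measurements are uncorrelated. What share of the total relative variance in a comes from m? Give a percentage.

(δa/a)² = (1·δF/F)² + (-1·δm/m)²
  F term: (1×0.0663)² = 0.00439
  m term: (-1×0.0699)² = 0.00489
Total = 0.00928. Share from m = 0.00489/0.00928 = 0.527.

52.7%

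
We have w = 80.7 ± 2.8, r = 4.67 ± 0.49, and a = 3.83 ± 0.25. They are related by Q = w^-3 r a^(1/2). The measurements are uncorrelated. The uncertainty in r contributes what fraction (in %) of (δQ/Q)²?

48.1%

(δQ/Q)² = (-3·δw/w)² + (1·δr/r)² + (½·δa/a)²
  w term: (-3×0.0347)² = 0.0108
  r term: (1×0.105)² = 0.0110
  a term: (0.5×0.0653)² = 0.00107
Total = 0.0229. Share from r = 0.0110/0.0229 = 0.481.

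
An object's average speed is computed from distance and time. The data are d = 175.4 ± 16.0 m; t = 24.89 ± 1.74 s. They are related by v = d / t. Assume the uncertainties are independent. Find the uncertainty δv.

Relative error in a monomial: (δv/v)² = Σ (nᵢ · δxᵢ/xᵢ)².
  (1·δd/d)² = (1×0.0912)² = 0.00832;  (-1·δt/t)² = (-1×0.0699)² = 0.00489
δv/v = √(0.0132) = 0.115
v = 7.047 m/s, so δv = 0.115 × 7.047 = 0.810 m/s.

0.810 m/s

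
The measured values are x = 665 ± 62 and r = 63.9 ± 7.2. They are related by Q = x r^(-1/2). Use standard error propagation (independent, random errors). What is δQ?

Since Q is a product/quotient, work with relative uncertainties:
  (1·δx/x)² = (1×0.0932)² = 0.00869;  (−½·δr/r)² = (-0.5×0.113)² = 0.00317
δQ/Q = √(0.0119) = 0.109
Q = 83.2, so δQ = 0.109 × 83.2 = 9.06.

9.06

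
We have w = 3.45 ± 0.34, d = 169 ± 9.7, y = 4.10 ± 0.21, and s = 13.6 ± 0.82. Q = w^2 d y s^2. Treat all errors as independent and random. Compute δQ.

3.71e+05

Q is a product of powers, so relative uncertainties combine in quadrature:
  (2·δw/w)² = (2×0.0986)² = 0.0388;  (1·δd/d)² = (1×0.0574)² = 0.00329;  (1·δy/y)² = (1×0.0512)² = 0.00262;  (2·δs/s)² = (2×0.0603)² = 0.0145
δQ/Q = √(0.0593) = 0.244
Q = 1.53e+06, so δQ = 0.244 × 1.53e+06 = 3.71e+05.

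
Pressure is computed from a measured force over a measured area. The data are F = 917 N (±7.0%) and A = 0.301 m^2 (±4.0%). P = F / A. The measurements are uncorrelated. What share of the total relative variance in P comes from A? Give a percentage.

24.6%

(δP/P)² = (1·δF/F)² + (-1·δA/A)²
  F term: (1×0.0700)² = 0.00490
  A term: (-1×0.0400)² = 0.00160
Total = 0.00650. Share from A = 0.00160/0.00650 = 0.246.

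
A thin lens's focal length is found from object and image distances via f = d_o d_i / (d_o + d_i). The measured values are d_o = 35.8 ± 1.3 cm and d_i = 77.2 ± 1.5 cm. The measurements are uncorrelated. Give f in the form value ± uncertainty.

∂f/∂d_o = (d_i/(d_o+d_i))² = 0.467;  ∂f/∂d_i = (d_o/(d_o+d_i))² = 0.100
δf = √((∂f/∂d_o · δd_o)² + (∂f/∂d_i · δd_i)²) = √(0.368 + 0.0227) = 0.625 cm
f = 24.5 cm.

24.5 ± 0.625 cm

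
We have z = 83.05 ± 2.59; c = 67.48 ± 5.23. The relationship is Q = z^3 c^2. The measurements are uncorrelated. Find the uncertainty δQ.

4.72e+08

Each factor contributes (exponent × relative error)² to (δQ/Q)²:
  (3·δz/z)² = (3×0.0312)² = 0.00875;  (2·δc/c)² = (2×0.0775)² = 0.0240
δQ/Q = √(0.0328) = 0.181
Q = 2.608e+09, so δQ = 0.181 × 2.608e+09 = 4.72e+08.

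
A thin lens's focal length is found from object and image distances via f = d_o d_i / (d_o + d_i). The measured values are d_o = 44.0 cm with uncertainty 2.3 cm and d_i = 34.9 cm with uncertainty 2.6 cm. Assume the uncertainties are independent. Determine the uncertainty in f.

0.925 cm

∂f/∂d_o = (d_i/(d_o+d_i))² = 0.196;  ∂f/∂d_i = (d_o/(d_o+d_i))² = 0.311
δf = √((∂f/∂d_o · δd_o)² + (∂f/∂d_i · δd_i)²) = √(0.203 + 0.654) = 0.925 cm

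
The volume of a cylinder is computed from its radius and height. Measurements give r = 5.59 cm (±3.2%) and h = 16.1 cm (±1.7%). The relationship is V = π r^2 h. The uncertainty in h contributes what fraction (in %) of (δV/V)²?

6.59%

(δV/V)² = (2·δr/r)² + (1·δh/h)²
  r term: (2×0.0320)² = 0.00410
  h term: (1×0.0170)² = 0.000289
Total = 0.00439. Share from h = 0.000289/0.00439 = 0.0659.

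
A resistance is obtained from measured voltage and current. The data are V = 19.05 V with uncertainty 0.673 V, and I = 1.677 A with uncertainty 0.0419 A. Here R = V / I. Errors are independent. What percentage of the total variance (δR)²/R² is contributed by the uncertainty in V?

(δR/R)² = (1·δV/V)² + (-1·δI/I)²
  V term: (1×0.0353)² = 0.00125
  I term: (-1×0.0250)² = 0.000624
Total = 0.00187. Share from V = 0.00125/0.00187 = 0.667.

66.7%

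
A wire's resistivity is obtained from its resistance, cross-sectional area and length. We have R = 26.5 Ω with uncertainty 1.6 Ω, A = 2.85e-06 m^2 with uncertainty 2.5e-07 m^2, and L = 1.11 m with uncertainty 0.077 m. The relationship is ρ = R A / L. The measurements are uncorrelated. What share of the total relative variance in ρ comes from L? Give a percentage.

29.8%

(δρ/ρ)² = (1·δR/R)² + (1·δA/A)² + (-1·δL/L)²
  R term: (1×0.0604)² = 0.00365
  A term: (1×0.0877)² = 0.00769
  L term: (-1×0.0694)² = 0.00481
Total = 0.0162. Share from L = 0.00481/0.0162 = 0.298.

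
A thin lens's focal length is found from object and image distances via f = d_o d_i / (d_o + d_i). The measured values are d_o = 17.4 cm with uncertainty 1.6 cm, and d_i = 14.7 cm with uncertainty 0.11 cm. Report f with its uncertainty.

∂f/∂d_o = (d_i/(d_o+d_i))² = 0.210;  ∂f/∂d_i = (d_o/(d_o+d_i))² = 0.294
δf = √((∂f/∂d_o · δd_o)² + (∂f/∂d_i · δd_i)²) = √(0.113 + 0.00104) = 0.337 cm
f = 7.97 cm.

7.97 ± 0.337 cm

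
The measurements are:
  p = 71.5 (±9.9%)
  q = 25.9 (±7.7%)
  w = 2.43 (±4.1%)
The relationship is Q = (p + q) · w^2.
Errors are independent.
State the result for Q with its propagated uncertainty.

Let u = p + q = 97.4. δu = √(δp² + δq²) = √(50.1 + 3.98) = 7.35, so δu/u = 0.0755.
Q is then a monomial in u, w:
δQ/Q = √((δu/u)² + (2·δw/w)²) = √(0.00570 + 0.00672) = 0.111
Q = 575, so δQ = 0.111 × 575 = 64.1.

575 ± 64.1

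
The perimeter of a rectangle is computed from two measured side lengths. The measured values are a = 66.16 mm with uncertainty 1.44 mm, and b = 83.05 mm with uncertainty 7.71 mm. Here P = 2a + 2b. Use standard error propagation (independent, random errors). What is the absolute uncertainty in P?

P is a linear combination, so absolute uncertainties add in quadrature:
  (2·δa)² = 8.29;  (2·δb)² = 238
δP = √(246) = 15.7 mm

15.7 mm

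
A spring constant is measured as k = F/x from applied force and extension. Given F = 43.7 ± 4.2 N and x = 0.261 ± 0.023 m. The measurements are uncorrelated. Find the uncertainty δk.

21.8 N/m

Each factor contributes (exponent × relative error)² to (δk/k)²:
  (1·δF/F)² = (1×0.0961)² = 0.00924;  (-1·δx/x)² = (-1×0.0881)² = 0.00777
δk/k = √(0.0170) = 0.130
k = 167 N/m, so δk = 0.130 × 167 = 21.8 N/m.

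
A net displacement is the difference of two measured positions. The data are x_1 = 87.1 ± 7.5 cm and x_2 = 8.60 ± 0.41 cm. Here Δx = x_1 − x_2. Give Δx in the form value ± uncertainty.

Absolute uncertainties add in quadrature for a linear combination:
  (δx_1)² = 56.2;  (δx_2)² = 0.168
δΔx = √(56.4) = 7.51 cm
Δx = 78.5 cm.

78.5 ± 7.51 cm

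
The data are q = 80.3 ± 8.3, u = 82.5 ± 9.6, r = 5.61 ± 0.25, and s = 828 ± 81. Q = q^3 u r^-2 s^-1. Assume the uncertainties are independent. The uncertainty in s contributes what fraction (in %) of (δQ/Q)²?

(δQ/Q)² = (3·δq/q)² + (1·δu/u)² + (-2·δr/r)² + (-1·δs/s)²
  q term: (3×0.103)² = 0.0962
  u term: (1×0.116)² = 0.0135
  r term: (-2×0.0446)² = 0.00794
  s term: (-1×0.0978)² = 0.00957
Total = 0.127. Share from s = 0.00957/0.127 = 0.0752.

7.52%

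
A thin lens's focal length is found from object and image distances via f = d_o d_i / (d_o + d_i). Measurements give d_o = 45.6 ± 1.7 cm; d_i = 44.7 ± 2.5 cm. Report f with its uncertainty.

∂f/∂d_o = (d_i/(d_o+d_i))² = 0.245;  ∂f/∂d_i = (d_o/(d_o+d_i))² = 0.255
δf = √((∂f/∂d_o · δd_o)² + (∂f/∂d_i · δd_i)²) = √(0.174 + 0.406) = 0.762 cm
f = 22.6 cm.

22.6 ± 0.762 cm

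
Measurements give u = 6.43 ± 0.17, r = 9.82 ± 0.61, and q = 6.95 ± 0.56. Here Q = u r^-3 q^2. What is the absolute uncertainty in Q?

0.0813

For a monomial Q ∝ u, r^-3, q^2, fractional errors add in quadrature:
  (1·δu/u)² = (1×0.0264)² = 0.000699;  (-3·δr/r)² = (-3×0.0621)² = 0.0347;  (2·δq/q)² = (2×0.0806)² = 0.0260
δQ/Q = √(0.0614) = 0.248
Q = 0.328, so δQ = 0.248 × 0.328 = 0.0813.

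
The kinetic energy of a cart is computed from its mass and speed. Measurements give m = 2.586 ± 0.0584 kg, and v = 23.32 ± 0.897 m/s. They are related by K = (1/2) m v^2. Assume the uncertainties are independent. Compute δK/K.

0.0802

Since K is a product/quotient, work with relative uncertainties:
  (1·δm/m)² = (1×0.0226)² = 0.000510;  (2·δv/v)² = (2×0.0385)² = 0.00592
δK/K = √(0.00643) = 0.0802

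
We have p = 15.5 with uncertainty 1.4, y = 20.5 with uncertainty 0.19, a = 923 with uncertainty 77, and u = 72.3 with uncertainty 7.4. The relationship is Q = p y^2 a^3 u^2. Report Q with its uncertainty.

Products/powers → add relative errors in quadrature, weighted by exponent:
  (1·δp/p)² = (1×0.0903)² = 0.00816;  (2·δy/y)² = (2×0.00927)² = 0.000344;  (3·δa/a)² = (3×0.0834)² = 0.0626;  (2·δu/u)² = (2×0.102)² = 0.0419
δQ/Q = √(0.113) = 0.336
Q = 2.68e+16, so δQ = 0.336 × 2.68e+16 = 9e+15.

(2.68 ± 0.900) × 10^16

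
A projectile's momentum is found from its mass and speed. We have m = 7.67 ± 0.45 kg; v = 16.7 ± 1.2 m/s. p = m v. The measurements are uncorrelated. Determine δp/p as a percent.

9.28%

Relative error in a monomial: (δp/p)² = Σ (nᵢ · δxᵢ/xᵢ)².
  (1·δm/m)² = (1×0.0587)² = 0.00344;  (1·δv/v)² = (1×0.0719)² = 0.00516
δp/p = √(0.00861) = 0.0928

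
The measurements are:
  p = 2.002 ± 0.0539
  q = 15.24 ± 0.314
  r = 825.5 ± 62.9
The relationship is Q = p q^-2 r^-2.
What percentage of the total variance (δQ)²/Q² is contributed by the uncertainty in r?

(δQ/Q)² = (1·δp/p)² + (-2·δq/q)² + (-2·δr/r)²
  p term: (1×0.0269)² = 0.000725
  q term: (-2×0.0206)² = 0.00170
  r term: (-2×0.0762)² = 0.0232
Total = 0.0256. Share from r = 0.0232/0.0256 = 0.906.

90.6%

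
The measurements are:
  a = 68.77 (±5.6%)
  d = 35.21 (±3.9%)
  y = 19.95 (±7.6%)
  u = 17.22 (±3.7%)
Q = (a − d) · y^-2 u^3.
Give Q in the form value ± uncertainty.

Let w = a − d = 33.56. δw = √(δa² + δd²) = √(14.8 + 1.89) = 4.09, so δw/w = 0.122.
Q is then a monomial in w, y, u:
δQ/Q = √((δw/w)² + (-2·δy/y)² + (3·δu/u)²) = √(0.0148 + 0.0231 + 0.0123) = 0.224
Q = 430.6, so δQ = 0.224 × 430.6 = 96.5.

430.6 ± 96.5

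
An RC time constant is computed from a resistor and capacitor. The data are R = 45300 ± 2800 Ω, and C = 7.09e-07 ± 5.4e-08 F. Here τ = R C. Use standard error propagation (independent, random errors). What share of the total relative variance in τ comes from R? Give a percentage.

39.7%

(δτ/τ)² = (1·δR/R)² + (1·δC/C)²
  R term: (1×0.0618)² = 0.00382
  C term: (1×0.0762)² = 0.00580
Total = 0.00962. Share from R = 0.00382/0.00962 = 0.397.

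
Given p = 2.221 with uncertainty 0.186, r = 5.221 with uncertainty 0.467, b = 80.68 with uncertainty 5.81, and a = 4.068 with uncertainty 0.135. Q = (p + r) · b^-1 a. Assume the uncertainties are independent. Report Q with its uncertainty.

Let u = p + r = 7.442. δu = √(δp² + δr²) = √(0.0346 + 0.218) = 0.503, so δu/u = 0.0675.
Q is then a monomial in u, b, a:
δQ/Q = √((δu/u)² + (-1·δb/b)² + (1·δa/a)²) = √(0.00456 + 0.00519 + 0.00110) = 0.104
Q = 0.3752, so δQ = 0.104 × 0.3752 = 0.0391.

0.3752 ± 0.0391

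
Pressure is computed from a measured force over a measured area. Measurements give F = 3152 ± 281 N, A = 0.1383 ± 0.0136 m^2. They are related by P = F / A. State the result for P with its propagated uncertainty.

22790 ± 3030 Pa

For a monomial P ∝ F, A^-1, fractional errors add in quadrature:
  (1·δF/F)² = (1×0.0891)² = 0.00795;  (-1·δA/A)² = (-1×0.0983)² = 0.00967
δP/P = √(0.0176) = 0.133
P = 22790 Pa, so δP = 0.133 × 22790 = 3030 Pa.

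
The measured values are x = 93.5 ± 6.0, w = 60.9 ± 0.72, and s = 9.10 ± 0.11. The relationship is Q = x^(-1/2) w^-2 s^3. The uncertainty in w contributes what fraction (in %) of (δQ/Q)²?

(δQ/Q)² = (−½·δx/x)² + (-2·δw/w)² + (3·δs/s)²
  x term: (-0.5×0.0642)² = 0.00103
  w term: (-2×0.0118)² = 0.000559
  s term: (3×0.0121)² = 0.00132
Total = 0.00290. Share from w = 0.000559/0.00290 = 0.193.

19.3%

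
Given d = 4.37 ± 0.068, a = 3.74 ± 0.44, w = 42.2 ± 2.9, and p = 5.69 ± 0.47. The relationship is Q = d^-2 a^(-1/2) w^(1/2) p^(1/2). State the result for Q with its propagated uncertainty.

Q is a product of powers, so relative uncertainties combine in quadrature:
  (-2·δd/d)² = (-2×0.0156)² = 0.000969;  (−½·δa/a)² = (-0.5×0.118)² = 0.00346;  (½·δw/w)² = (0.5×0.0687)² = 0.00118;  (½·δp/p)² = (0.5×0.0826)² = 0.00171
δQ/Q = √(0.00732) = 0.0855
Q = 0.420, so δQ = 0.0855 × 0.420 = 0.0359.

0.420 ± 0.0359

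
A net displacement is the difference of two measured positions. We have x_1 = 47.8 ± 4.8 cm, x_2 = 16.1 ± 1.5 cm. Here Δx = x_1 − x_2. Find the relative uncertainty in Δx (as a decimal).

0.159

Absolute uncertainties add in quadrature for a linear combination:
  (δx_1)² = 23.0;  (δx_2)² = 2.25
δΔx = √(25.3) = 5.03 cm
Δx = 31.7 cm, so δΔx/Δx = 5.03/31.7 = 0.159.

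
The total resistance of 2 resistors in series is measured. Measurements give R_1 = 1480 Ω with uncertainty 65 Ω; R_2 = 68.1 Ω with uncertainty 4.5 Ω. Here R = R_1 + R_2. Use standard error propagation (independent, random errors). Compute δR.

65.2 Ω

Absolute uncertainties add in quadrature for a linear combination:
  (δR_1)² = 4220;  (δR_2)² = 20.2
δR = √(4250) = 65.2 Ω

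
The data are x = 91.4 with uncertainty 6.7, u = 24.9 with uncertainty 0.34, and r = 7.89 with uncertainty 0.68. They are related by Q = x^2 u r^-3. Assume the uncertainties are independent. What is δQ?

For a monomial Q ∝ x^2, u, r^-3, fractional errors add in quadrature:
  (2·δx/x)² = (2×0.0733)² = 0.0215;  (1·δu/u)² = (1×0.0137)² = 0.000186;  (-3·δr/r)² = (-3×0.0862)² = 0.0669
δQ/Q = √(0.0885) = 0.298
Q = 424, so δQ = 0.298 × 424 = 126.

126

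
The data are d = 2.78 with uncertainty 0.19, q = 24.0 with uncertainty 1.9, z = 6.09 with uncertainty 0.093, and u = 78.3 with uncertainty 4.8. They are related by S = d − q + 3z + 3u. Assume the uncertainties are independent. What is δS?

14.5

Each term contributes (cᵢ δxᵢ)² to (δS)²:
  (δd)² = 0.0361;  (δq)² = 3.61;  (3·δz)² = 0.0778;  (3·δu)² = 207
δS = √(211) = 14.5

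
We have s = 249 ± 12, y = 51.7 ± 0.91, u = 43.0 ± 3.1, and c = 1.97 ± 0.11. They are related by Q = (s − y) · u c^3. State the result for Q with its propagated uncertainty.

Let w = s − y = 197. δw = √(δs² + δy²) = √(144 + 0.828) = 12.0, so δw/w = 0.0610.
Q is then a monomial in w, u, c:
δQ/Q = √((δw/w)² + (1·δu/u)² + (3·δc/c)²) = √(0.00372 + 0.00520 + 0.0281) = 0.192
Q = 64900, so δQ = 0.192 × 64900 = 12500.

64900 ± 12500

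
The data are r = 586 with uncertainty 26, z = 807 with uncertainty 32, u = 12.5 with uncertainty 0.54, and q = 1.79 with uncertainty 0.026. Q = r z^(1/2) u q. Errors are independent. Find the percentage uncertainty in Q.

Q is a product of powers, so relative uncertainties combine in quadrature:
  (1·δr/r)² = (1×0.0444)² = 0.00197;  (½·δz/z)² = (0.5×0.0397)² = 0.000393;  (1·δu/u)² = (1×0.0432)² = 0.00187;  (1·δq/q)² = (1×0.0145)² = 0.000211
δQ/Q = √(0.00444) = 0.0666

6.66%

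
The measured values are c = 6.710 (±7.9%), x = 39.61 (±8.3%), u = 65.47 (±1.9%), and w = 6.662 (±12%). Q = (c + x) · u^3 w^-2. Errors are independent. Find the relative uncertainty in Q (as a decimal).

0.257

Let h = c + x = 46.32. δh = √(δc² + δx²) = √(0.281 + 10.8) = 3.33, so δh/h = 0.0719.
Q is then a monomial in h, u, w:
δQ/Q = √((δh/h)² + (3·δu/u)² + (-2·δw/w)²) = √(0.00517 + 0.00325 + 0.0576) = 0.257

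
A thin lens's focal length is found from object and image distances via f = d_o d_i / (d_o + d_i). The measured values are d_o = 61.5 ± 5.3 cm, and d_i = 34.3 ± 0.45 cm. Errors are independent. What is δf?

∂f/∂d_o = (d_i/(d_o+d_i))² = 0.128;  ∂f/∂d_i = (d_o/(d_o+d_i))² = 0.412
δf = √((∂f/∂d_o · δd_o)² + (∂f/∂d_i · δd_i)²) = √(0.462 + 0.0344) = 0.704 cm

0.704 cm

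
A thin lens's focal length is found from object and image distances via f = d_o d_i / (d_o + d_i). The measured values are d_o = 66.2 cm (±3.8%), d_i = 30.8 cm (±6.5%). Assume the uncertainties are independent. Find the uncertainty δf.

∂f/∂d_o = (d_i/(d_o+d_i))² = 0.101;  ∂f/∂d_i = (d_o/(d_o+d_i))² = 0.466
δf = √((∂f/∂d_o · δd_o)² + (∂f/∂d_i · δd_i)²) = √(0.0643 + 0.870) = 0.966 cm

0.966 cm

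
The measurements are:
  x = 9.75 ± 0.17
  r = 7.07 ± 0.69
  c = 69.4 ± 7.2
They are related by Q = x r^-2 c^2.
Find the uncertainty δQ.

268

Relative error in a monomial: (δQ/Q)² = Σ (nᵢ · δxᵢ/xᵢ)².
  (1·δx/x)² = (1×0.0174)² = 0.000304;  (-2·δr/r)² = (-2×0.0976)² = 0.0381;  (2·δc/c)² = (2×0.104)² = 0.0431
δQ/Q = √(0.0815) = 0.285
Q = 939, so δQ = 0.285 × 939 = 268.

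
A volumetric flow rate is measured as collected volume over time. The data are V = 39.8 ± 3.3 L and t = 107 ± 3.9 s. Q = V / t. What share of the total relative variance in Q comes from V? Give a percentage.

(δQ/Q)² = (1·δV/V)² + (-1·δt/t)²
  V term: (1×0.0829)² = 0.00687
  t term: (-1×0.0364)² = 0.00133
Total = 0.00820. Share from V = 0.00687/0.00820 = 0.838.

83.8%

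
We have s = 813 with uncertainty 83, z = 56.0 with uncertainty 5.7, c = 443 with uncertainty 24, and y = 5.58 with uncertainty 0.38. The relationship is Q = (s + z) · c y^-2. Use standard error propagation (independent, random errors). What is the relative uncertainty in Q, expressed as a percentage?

Let u = s + z = 869. δu = √(δs² + δz²) = √(6890 + 32.5) = 83.2, so δu/u = 0.0957.
Q is then a monomial in u, c, y:
δQ/Q = √((δu/u)² + (1·δc/c)² + (-2·δy/y)²) = √(0.00917 + 0.00294 + 0.0186) = 0.175

17.5%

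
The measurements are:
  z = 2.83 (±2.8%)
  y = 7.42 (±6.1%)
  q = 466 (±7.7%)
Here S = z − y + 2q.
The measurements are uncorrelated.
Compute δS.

71.8

For a sum/difference, combine absolute errors in quadrature:
  (δz)² = 0.00628;  (δy)² = 0.205;  (2·δq)² = 5150
δS = √(5150) = 71.8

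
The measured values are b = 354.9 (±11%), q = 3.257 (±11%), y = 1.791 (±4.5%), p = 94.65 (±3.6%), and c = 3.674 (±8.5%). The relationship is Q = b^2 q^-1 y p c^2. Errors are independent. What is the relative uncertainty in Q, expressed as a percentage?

Relative error in a monomial: (δQ/Q)² = Σ (nᵢ · δxᵢ/xᵢ)².
  (2·δb/b)² = (2×0.110)² = 0.0484;  (-1·δq/q)² = (-1×0.110)² = 0.0121;  (1·δy/y)² = (1×0.0450)² = 0.00203;  (1·δp/p)² = (1×0.0360)² = 0.00130;  (2·δc/c)² = (2×0.0850)² = 0.0289
δQ/Q = √(0.0927) = 0.305

30.5%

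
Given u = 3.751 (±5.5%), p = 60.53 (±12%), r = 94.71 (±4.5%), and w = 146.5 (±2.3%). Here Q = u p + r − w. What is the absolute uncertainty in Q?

Let h = u·p = 227.0. δh/h = √((1·δu/u)² + (1·δp/p)²) = √(0.00302 + 0.0144) = 0.132, so δh = 30.0.
Q = h + r − w: δQ = √(δh² + δr² + δw²) = √(898 + 18.2 + 11.4) = 30.5

30.5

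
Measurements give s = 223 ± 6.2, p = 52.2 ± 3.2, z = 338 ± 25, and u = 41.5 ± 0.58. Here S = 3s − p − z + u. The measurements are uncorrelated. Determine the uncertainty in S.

Sums and differences: (δS)² = Σ (cᵢ δxᵢ)².
  (3·δs)² = 346;  (δp)² = 10.2;  (δz)² = 625;  (δu)² = 0.336
δS = √(982) = 31.3

31.3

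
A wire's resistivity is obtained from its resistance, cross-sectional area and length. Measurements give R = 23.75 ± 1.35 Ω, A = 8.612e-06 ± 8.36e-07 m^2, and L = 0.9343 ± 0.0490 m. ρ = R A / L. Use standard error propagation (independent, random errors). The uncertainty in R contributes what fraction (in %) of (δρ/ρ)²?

21.0%

(δρ/ρ)² = (1·δR/R)² + (1·δA/A)² + (-1·δL/L)²
  R term: (1×0.0568)² = 0.00323
  A term: (1×0.0971)² = 0.00942
  L term: (-1×0.0524)² = 0.00275
Total = 0.0154. Share from R = 0.00323/0.0154 = 0.210.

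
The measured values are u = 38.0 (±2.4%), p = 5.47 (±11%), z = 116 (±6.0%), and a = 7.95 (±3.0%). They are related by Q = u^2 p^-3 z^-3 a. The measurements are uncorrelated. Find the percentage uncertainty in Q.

38.0%

Since Q is a product/quotient, work with relative uncertainties:
  (2·δu/u)² = (2×0.0240)² = 0.00230;  (-3·δp/p)² = (-3×0.110)² = 0.109;  (-3·δz/z)² = (-3×0.0600)² = 0.0324;  (1·δa/a)² = (1×0.0300)² = 0.000900
δQ/Q = √(0.145) = 0.380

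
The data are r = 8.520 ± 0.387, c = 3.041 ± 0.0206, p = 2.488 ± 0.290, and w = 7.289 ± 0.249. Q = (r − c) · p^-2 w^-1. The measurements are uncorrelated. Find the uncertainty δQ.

Let u = r − c = 5.479. δu = √(δr² + δc²) = √(0.150 + 0.000424) = 0.388, so δu/u = 0.0707.
Q is then a monomial in u, p, w:
δQ/Q = √((δu/u)² + (-2·δp/p)² + (-1·δw/w)²) = √(0.00500 + 0.0543 + 0.00117) = 0.246
Q = 0.1214, so δQ = 0.246 × 0.1214 = 0.0299.

0.0299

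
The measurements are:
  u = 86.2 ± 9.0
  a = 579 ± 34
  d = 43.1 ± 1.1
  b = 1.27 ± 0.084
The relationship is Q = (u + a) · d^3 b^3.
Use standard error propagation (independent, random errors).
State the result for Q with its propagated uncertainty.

(1.09 ± 0.239) × 10^8

Let w = u + a = 665. δw = √(δu² + δa²) = √(81.0 + 1160) = 35.2, so δw/w = 0.0529.
Q is then a monomial in w, d, b:
δQ/Q = √((δw/w)² + (3·δd/d)² + (3·δb/b)²) = √(0.00280 + 0.00586 + 0.0394) = 0.219
Q = 1.09e+08, so δQ = 0.219 × 1.09e+08 = 2.39e+07.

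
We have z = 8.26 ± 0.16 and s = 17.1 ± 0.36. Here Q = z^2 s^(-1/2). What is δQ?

For a monomial Q ∝ z^2, s^(-1/2), fractional errors add in quadrature:
  (2·δz/z)² = (2×0.0194)² = 0.00150;  (−½·δs/s)² = (-0.5×0.0211)² = 0.000111
δQ/Q = √(0.00161) = 0.0401
Q = 16.5, so δQ = 0.0401 × 16.5 = 0.662.

0.662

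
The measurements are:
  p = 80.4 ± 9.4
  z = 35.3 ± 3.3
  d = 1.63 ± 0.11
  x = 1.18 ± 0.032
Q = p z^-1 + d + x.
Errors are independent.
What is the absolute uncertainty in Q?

0.360

Let w = p·z^-1 = 2.28. δw/w = √((1·δp/p)² + (-1·δz/z)²) = √(0.0137 + 0.00874) = 0.150, so δw = 0.341.
Q = w + d + x: δQ = √(δw² + δd² + δx²) = √(0.116 + 0.0121 + 0.00102) = 0.360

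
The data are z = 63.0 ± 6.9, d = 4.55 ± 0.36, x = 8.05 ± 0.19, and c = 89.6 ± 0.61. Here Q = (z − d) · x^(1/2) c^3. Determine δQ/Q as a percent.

12.1%

Let u = z − d = 58.5. δu = √(δz² + δd²) = √(47.6 + 0.130) = 6.91, so δu/u = 0.118.
Q is then a monomial in u, x, c:
δQ/Q = √((δu/u)² + (½·δx/x)² + (3·δc/c)²) = √(0.0140 + 0.000139 + 0.000417) = 0.121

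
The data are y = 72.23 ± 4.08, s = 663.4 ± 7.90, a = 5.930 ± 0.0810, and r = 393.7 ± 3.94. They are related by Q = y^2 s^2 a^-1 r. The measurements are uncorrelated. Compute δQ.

1.78e+10

For a monomial Q ∝ y^2, s^2, a^-1, r, fractional errors add in quadrature:
  (2·δy/y)² = (2×0.0565)² = 0.0128;  (2·δs/s)² = (2×0.0119)² = 0.000567;  (-1·δa/a)² = (-1×0.0137)² = 0.000187;  (1·δr/r)² = (1×0.0100)² = 0.000100
δQ/Q = √(0.0136) = 0.117
Q = 1.524e+11, so δQ = 0.117 × 1.524e+11 = 1.78e+10.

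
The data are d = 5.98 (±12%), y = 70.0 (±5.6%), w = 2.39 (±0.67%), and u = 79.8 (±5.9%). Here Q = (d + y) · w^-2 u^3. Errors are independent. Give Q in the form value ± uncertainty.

(6.76 ± 1.25) × 10^6

Let h = d + y = 76.0. δh = √(δd² + δy²) = √(0.515 + 15.4) = 3.99, so δh/h = 0.0524.
Q is then a monomial in h, w, u:
δQ/Q = √((δh/h)² + (-2·δw/w)² + (3·δu/u)²) = √(0.00275 + 0.000180 + 0.0313) = 0.185
Q = 6.76e+06, so δQ = 0.185 × 6.76e+06 = 1.25e+06.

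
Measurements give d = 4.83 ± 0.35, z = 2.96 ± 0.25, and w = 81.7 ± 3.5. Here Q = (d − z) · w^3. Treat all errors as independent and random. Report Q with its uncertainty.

(1.02 ± 0.269) × 10^6

Let u = d − z = 1.87. δu = √(δd² + δz²) = √(0.122 + 0.0625) = 0.430, so δu/u = 0.230.
Q is then a monomial in u, w:
δQ/Q = √((δu/u)² + (3·δw/w)²) = √(0.0529 + 0.0165) = 0.263
Q = 1.02e+06, so δQ = 0.263 × 1.02e+06 = 2.69e+05.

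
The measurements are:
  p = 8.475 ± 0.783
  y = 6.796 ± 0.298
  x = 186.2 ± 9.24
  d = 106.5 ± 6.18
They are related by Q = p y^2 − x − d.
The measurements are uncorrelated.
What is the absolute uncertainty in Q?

51.1

Let w = p·y^2 = 391.4. δw/w = √((1·δp/p)² + (2·δy/y)²) = √(0.00854 + 0.00769) = 0.127, so δw = 49.9.
Q = w − x − d: δQ = √(δw² + δx² + δd²) = √(2490 + 85.4 + 38.2) = 51.1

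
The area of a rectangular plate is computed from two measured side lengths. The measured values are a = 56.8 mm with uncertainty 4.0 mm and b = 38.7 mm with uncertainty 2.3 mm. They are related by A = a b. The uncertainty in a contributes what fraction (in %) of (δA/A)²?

(δA/A)² = (1·δa/a)² + (1·δb/b)²
  a term: (1×0.0704)² = 0.00496
  b term: (1×0.0594)² = 0.00353
Total = 0.00849. Share from a = 0.00496/0.00849 = 0.584.

58.4%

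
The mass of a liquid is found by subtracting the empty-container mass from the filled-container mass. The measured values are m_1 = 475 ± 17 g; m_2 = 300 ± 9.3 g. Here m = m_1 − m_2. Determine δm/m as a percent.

11.1%

Sums and differences: (δm)² = Σ (cᵢ δxᵢ)².
  (δm_1)² = 289;  (δm_2)² = 86.5
δm = √(375) = 19.4 g
m = 175 g, so δm/m = 19.4/175 = 0.111.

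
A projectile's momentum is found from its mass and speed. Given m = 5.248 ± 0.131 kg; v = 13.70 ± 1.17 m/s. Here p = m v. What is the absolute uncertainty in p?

6.40 kg·m/s

Relative error in a monomial: (δp/p)² = Σ (nᵢ · δxᵢ/xᵢ)².
  (1·δm/m)² = (1×0.0250)² = 0.000623;  (1·δv/v)² = (1×0.0854)² = 0.00729
δp/p = √(0.00792) = 0.0890
p = 71.90 kg·m/s, so δp = 0.0890 × 71.90 = 6.40 kg·m/s.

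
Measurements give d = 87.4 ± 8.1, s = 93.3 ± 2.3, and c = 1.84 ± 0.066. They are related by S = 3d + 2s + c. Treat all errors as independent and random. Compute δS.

Sums and differences: (δS)² = Σ (cᵢ δxᵢ)².
  (3·δd)² = 590;  (2·δs)² = 21.2;  (δc)² = 0.00436
δS = √(612) = 24.7

24.7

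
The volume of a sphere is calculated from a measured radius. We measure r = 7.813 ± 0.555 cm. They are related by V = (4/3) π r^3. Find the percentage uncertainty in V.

21.3%

V ∝ r^3, so δV/V = |3| · δr/r = 3 × 0.0710 = 0.213.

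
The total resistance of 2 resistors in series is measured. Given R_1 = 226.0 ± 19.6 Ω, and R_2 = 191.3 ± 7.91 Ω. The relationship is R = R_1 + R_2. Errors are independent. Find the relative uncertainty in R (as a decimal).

0.0506

Each term contributes (cᵢ δxᵢ)² to (δR)²:
  (δR_1)² = 384;  (δR_2)² = 62.6
δR = √(447) = 21.1 Ω
R = 417.3 Ω, so δR/R = 21.1/417.3 = 0.0506.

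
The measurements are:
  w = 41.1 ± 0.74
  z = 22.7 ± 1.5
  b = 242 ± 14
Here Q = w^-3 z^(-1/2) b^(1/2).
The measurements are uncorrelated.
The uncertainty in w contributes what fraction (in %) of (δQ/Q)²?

(δQ/Q)² = (-3·δw/w)² + (−½·δz/z)² + (½·δb/b)²
  w term: (-3×0.0180)² = 0.00292
  z term: (-0.5×0.0661)² = 0.00109
  b term: (0.5×0.0579)² = 0.000837
Total = 0.00485. Share from w = 0.00292/0.00485 = 0.602.

60.2%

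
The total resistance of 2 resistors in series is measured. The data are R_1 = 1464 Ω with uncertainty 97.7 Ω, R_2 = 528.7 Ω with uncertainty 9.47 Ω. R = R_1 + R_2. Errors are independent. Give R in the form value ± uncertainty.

1993 ± 98.2 Ω

Sums and differences: (δR)² = Σ (cᵢ δxᵢ)².
  (δR_1)² = 9550;  (δR_2)² = 89.7
δR = √(9630) = 98.2 Ω
R = 1993 Ω.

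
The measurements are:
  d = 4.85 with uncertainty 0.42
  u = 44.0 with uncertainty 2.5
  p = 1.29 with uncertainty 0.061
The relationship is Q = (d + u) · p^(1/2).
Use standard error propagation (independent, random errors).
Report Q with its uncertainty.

55.5 ± 3.16

Let w = d + u = 48.9. δw = √(δd² + δu²) = √(0.176 + 6.25) = 2.54, so δw/w = 0.0519.
Q is then a monomial in w, p:
δQ/Q = √((δw/w)² + (½·δp/p)²) = √(0.00269 + 0.000559) = 0.0570
Q = 55.5, so δQ = 0.0570 × 55.5 = 3.16.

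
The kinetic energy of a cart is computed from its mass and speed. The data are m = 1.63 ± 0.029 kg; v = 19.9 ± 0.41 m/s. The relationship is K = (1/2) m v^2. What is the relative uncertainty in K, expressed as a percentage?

4.49%

K is a product of powers, so relative uncertainties combine in quadrature:
  (1·δm/m)² = (1×0.0178)² = 0.000317;  (2·δv/v)² = (2×0.0206)² = 0.00170
δK/K = √(0.00201) = 0.0449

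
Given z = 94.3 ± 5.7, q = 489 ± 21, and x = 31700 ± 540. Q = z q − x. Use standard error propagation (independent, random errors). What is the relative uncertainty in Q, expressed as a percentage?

24.0%

Let p = z·q = 46100. δp/p = √((1·δz/z)² + (1·δq/q)²) = √(0.00365 + 0.00184) = 0.0741, so δp = 3420.
Q = p − x: δQ = √(δp² + δx²) = √(1.17e+07 + 2.92e+05) = 3460
Q = 14400, so δQ/Q = 3460/14400 = 0.240.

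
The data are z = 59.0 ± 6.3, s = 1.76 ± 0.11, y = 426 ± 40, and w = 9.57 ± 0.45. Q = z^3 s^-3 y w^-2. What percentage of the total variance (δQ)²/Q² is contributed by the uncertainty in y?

(δQ/Q)² = (3·δz/z)² + (-3·δs/s)² + (1·δy/y)² + (-2·δw/w)²
  z term: (3×0.107)² = 0.103
  s term: (-3×0.0625)² = 0.0352
  y term: (1×0.0939)² = 0.00882
  w term: (-2×0.0470)² = 0.00884
Total = 0.155. Share from y = 0.00882/0.155 = 0.0567.

5.67%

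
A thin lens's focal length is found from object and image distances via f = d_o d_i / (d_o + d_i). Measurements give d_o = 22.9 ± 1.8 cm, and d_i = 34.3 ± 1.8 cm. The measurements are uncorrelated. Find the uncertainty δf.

0.709 cm

∂f/∂d_o = (d_i/(d_o+d_i))² = 0.360;  ∂f/∂d_i = (d_o/(d_o+d_i))² = 0.160
δf = √((∂f/∂d_o · δd_o)² + (∂f/∂d_i · δd_i)²) = √(0.419 + 0.0832) = 0.709 cm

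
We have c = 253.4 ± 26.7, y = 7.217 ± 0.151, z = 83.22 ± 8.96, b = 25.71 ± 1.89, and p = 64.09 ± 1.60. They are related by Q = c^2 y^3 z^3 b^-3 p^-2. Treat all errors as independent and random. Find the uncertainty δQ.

Since Q is a product/quotient, work with relative uncertainties:
  (2·δc/c)² = (2×0.105)² = 0.0444;  (3·δy/y)² = (3×0.0209)² = 0.00394;  (3·δz/z)² = (3×0.108)² = 0.104;  (-3·δb/b)² = (-3×0.0735)² = 0.0486;  (-2·δp/p)² = (-2×0.0250)² = 0.00249
δQ/Q = √(0.204) = 0.451
Q = 199300, so δQ = 0.451 × 199300 = 90000.

90000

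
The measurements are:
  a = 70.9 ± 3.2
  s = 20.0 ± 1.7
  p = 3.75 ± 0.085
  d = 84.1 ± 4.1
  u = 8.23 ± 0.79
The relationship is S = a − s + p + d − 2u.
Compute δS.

5.70

S is a linear combination, so absolute uncertainties add in quadrature:
  (δa)² = 10.2;  (δs)² = 2.89;  (δp)² = 0.00723;  (δd)² = 16.8;  (2·δu)² = 2.50
δS = √(32.4) = 5.70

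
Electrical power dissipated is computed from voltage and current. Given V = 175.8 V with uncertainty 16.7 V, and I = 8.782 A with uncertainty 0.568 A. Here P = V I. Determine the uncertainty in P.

Each factor contributes (exponent × relative error)² to (δP/P)²:
  (1·δV/V)² = (1×0.0950)² = 0.00902;  (1·δI/I)² = (1×0.0647)² = 0.00418
δP/P = √(0.0132) = 0.115
P = 1544 W, so δP = 0.115 × 1544 = 177 W.

177 W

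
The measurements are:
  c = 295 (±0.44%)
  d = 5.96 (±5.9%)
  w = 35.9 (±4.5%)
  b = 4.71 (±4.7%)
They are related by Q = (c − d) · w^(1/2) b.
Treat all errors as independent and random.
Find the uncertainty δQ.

427

Let u = c − d = 289. δu = √(δc² + δd²) = √(1.68 + 0.124) = 1.34, so δu/u = 0.00465.
Q is then a monomial in u, w, b:
δQ/Q = √((δu/u)² + (½·δw/w)² + (1·δb/b)²) = √(2.16e-05 + 0.000506 + 0.00221) = 0.0523
Q = 8160, so δQ = 0.0523 × 8160 = 427.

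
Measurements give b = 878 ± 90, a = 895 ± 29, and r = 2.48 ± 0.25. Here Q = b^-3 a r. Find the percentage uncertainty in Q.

Relative error in a monomial: (δQ/Q)² = Σ (nᵢ · δxᵢ/xᵢ)².
  (-3·δb/b)² = (-3×0.103)² = 0.0946;  (1·δa/a)² = (1×0.0324)² = 0.00105;  (1·δr/r)² = (1×0.101)² = 0.0102
δQ/Q = √(0.106) = 0.325

32.5%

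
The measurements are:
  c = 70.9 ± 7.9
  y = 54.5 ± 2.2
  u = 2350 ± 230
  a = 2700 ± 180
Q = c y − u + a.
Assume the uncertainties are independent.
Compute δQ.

Let p = c·y = 3860. δp/p = √((1·δc/c)² + (1·δy/y)²) = √(0.0124 + 0.00163) = 0.119, so δp = 458.
Q = p − u + a: δQ = √(δp² + δu² + δa²) = √(2.1e+05 + 52900 + 32400) = 543

543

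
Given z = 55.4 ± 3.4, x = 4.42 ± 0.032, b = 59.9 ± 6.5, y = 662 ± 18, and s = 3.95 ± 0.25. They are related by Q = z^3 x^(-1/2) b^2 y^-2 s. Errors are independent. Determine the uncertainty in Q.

776

Since Q is a product/quotient, work with relative uncertainties:
  (3·δz/z)² = (3×0.0614)² = 0.0339;  (−½·δx/x)² = (-0.5×0.00724)² = 1.31e-05;  (2·δb/b)² = (2×0.109)² = 0.0471;  (-2·δy/y)² = (-2×0.0272)² = 0.00296;  (1·δs/s)² = (1×0.0633)² = 0.00401
δQ/Q = √(0.0880) = 0.297
Q = 2620, so δQ = 0.297 × 2620 = 776.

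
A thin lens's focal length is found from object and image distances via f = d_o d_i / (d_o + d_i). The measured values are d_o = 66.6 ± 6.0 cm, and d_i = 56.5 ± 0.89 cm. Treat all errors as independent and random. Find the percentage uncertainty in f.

∂f/∂d_o = (d_i/(d_o+d_i))² = 0.211;  ∂f/∂d_i = (d_o/(d_o+d_i))² = 0.293
δf = √((∂f/∂d_o · δd_o)² + (∂f/∂d_i · δd_i)²) = √(1.60 + 0.0679) = 1.29 cm
f = 30.6 cm, so δf/f = 1.29/30.6 = 0.0422.

4.22%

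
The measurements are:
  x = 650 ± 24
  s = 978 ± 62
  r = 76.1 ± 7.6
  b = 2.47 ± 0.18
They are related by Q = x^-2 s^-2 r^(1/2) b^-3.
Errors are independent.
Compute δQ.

Each factor contributes (exponent × relative error)² to (δQ/Q)²:
  (-2·δx/x)² = (-2×0.0369)² = 0.00545;  (-2·δs/s)² = (-2×0.0634)² = 0.0161;  (½·δr/r)² = (0.5×0.0999)² = 0.00249;  (-3·δb/b)² = (-3×0.0729)² = 0.0478
δQ/Q = √(0.0718) = 0.268
Q = 1.43e-12, so δQ = 0.268 × 1.43e-12 = 3.84e-13.

3.84e-13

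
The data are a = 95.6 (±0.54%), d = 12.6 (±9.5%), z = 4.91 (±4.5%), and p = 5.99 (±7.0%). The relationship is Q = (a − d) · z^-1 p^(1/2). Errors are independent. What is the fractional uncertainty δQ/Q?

0.0591

Let u = a − d = 83.0. δu = √(δa² + δd²) = √(0.267 + 1.43) = 1.30, so δu/u = 0.0157.
Q is then a monomial in u, z, p:
δQ/Q = √((δu/u)² + (-1·δz/z)² + (½·δp/p)²) = √(0.000247 + 0.00202 + 0.00123) = 0.0591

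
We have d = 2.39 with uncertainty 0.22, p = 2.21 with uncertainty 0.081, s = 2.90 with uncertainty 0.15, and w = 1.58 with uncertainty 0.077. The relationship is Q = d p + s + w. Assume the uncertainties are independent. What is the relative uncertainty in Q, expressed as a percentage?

Let h = d·p = 5.28. δh/h = √((1·δd/d)² + (1·δp/p)²) = √(0.00847 + 0.00134) = 0.0991, so δh = 0.523.
Q = h + s + w: δQ = √(δh² + δs² + δw²) = √(0.274 + 0.0225 + 0.00593) = 0.550
Q = 9.76, so δQ/Q = 0.550/9.76 = 0.0563.

5.63%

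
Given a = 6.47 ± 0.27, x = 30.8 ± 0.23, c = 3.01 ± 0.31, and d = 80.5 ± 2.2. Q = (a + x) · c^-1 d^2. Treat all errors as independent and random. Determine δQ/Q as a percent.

Let u = a + x = 37.3. δu = √(δa² + δx²) = √(0.0729 + 0.0529) = 0.355, so δu/u = 0.00952.
Q is then a monomial in u, c, d:
δQ/Q = √((δu/u)² + (-1·δc/c)² + (2·δd/d)²) = √(9.06e-05 + 0.0106 + 0.00299) = 0.117

11.7%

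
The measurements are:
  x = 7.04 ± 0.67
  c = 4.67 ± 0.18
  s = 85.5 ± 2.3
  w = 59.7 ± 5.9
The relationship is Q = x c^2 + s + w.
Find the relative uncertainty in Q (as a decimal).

0.0664

Let p = x·c^2 = 154. δp/p = √((1·δx/x)² + (2·δc/c)²) = √(0.00906 + 0.00594) = 0.122, so δp = 18.8.
Q = p + s + w: δQ = √(δp² + δs² + δw²) = √(354 + 5.29 + 34.8) = 19.8
Q = 299, so δQ/Q = 19.8/299 = 0.0664.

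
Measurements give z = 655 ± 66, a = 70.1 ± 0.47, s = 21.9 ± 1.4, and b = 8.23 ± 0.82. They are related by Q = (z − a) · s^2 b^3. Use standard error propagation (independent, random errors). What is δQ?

5.38e+07

Let u = z − a = 585. δu = √(δz² + δa²) = √(4360 + 0.221) = 66.0, so δu/u = 0.113.
Q is then a monomial in u, s, b:
δQ/Q = √((δu/u)² + (2·δs/s)² + (3·δb/b)²) = √(0.0127 + 0.0163 + 0.0893) = 0.344
Q = 1.56e+08, so δQ = 0.344 × 1.56e+08 = 5.38e+07.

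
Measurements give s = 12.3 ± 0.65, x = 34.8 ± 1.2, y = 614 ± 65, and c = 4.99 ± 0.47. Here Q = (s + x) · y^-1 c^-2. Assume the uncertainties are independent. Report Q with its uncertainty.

Let u = s + x = 47.1. δu = √(δs² + δx²) = √(0.423 + 1.44) = 1.36, so δu/u = 0.0290.
Q is then a monomial in u, y, c:
δQ/Q = √((δu/u)² + (-1·δy/y)² + (-2·δc/c)²) = √(0.000840 + 0.0112 + 0.0355) = 0.218
Q = 0.00308, so δQ = 0.218 × 0.00308 = 0.000672.

0.00308 ± 0.000672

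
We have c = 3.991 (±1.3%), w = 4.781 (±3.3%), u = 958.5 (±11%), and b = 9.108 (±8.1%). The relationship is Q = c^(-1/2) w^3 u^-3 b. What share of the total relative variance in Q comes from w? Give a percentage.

7.82%

(δQ/Q)² = (−½·δc/c)² + (3·δw/w)² + (-3·δu/u)² + (1·δb/b)²
  c term: (-0.5×0.0130)² = 4.23e-05
  w term: (3×0.0330)² = 0.00980
  u term: (-3×0.110)² = 0.109
  b term: (1×0.0810)² = 0.00656
Total = 0.125. Share from w = 0.00980/0.125 = 0.0782.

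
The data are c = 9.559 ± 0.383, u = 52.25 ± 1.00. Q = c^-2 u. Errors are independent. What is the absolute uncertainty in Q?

Q is a product of powers, so relative uncertainties combine in quadrature:
  (-2·δc/c)² = (-2×0.0401)² = 0.00642;  (1·δu/u)² = (1×0.0191)² = 0.000366
δQ/Q = √(0.00679) = 0.0824
Q = 0.5718, so δQ = 0.0824 × 0.5718 = 0.0471.

0.0471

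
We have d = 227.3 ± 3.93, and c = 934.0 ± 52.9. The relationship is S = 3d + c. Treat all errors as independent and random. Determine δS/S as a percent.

3.35%

For a sum/difference, combine absolute errors in quadrature:
  (3·δd)² = 139;  (δc)² = 2800
δS = √(2940) = 54.2
S = 1616, so δS/S = 54.2/1616 = 0.0335.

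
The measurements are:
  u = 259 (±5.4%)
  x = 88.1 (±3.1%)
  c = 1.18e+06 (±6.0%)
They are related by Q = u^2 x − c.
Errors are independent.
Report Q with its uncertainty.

(4.73 ± 0.668) × 10^6

Let p = u^2·x = 5.91e+06. δp/p = √((2·δu/u)² + (1·δx/x)²) = √(0.0117 + 0.000961) = 0.112, so δp = 6.64e+05.
Q = p − c: δQ = √(δp² + δc²) = √(4.41e+11 + 5.01e+09) = 6.68e+05
Q = 4.73e+06.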